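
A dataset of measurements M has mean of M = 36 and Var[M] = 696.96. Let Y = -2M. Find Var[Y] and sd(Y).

Var[Y] = 2787.84, sd(Y) = 52.8

Y = -2M is linear with a = -2, b = 0.
Var[Y] = a²·Var[M] = (-2)²·696.96 = 2787.84.
sd(M) = √696.96 = 26.4.
sd(Y) = |a|·sd(M) = |-2|·26.4 = 52.8.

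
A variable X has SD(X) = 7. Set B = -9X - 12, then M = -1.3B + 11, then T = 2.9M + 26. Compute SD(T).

SD(B) = |-9|·7 = 63.
SD(M) = |-1.3|·63 = 81.9.
SD(T) = |2.9|·81.9 = 237.51.

SD(T) = 237.51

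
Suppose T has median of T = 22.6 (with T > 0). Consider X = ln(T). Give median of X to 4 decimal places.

ln(T) is monotone on this domain, so median of X = ln(22.6) ≈ 3.1179.

median of X = 3.1179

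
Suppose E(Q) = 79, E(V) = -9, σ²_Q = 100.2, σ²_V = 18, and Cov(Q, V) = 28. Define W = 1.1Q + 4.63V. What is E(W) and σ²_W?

E(W) = 1.1·E(Q) + 4.63·E(V) = 1.1·79 + 4.63·(-9) = 45.23.
σ²_W = a²·σ²_Q + b²·σ²_V + 2ab·Cov(Q, V) with a = 1.1, b = 4.63.
= 1.1²·100.2 + 4.63²·18 + 2·1.1·4.63·28
= 121.242 + 385.8642 + 285.208 = 792.3142.

E(W) = 45.23, σ²_W = 792.3142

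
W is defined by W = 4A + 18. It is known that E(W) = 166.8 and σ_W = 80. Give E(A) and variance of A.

From W = 4A + 18: E(W) = a·E(A) + b, so E(A) = (E(W) − b)/a = (166.8 − 18)/4 = 37.2.
variance of W = 80² = 6400.
variance of W = a²·variance of A, so variance of A = 6400/4² = 400.

E(A) = 37.2, variance of A = 400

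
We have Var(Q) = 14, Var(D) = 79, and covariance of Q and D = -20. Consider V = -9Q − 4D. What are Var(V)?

Var(V) = 958

Var(V) = a²·Var(Q) + b²·Var(D) + 2ab·covariance of Q and D with a = -9, b = -4.
= (-9)²·14 + (-4)²·79 + 2·(-9)·(-4)·(-20)
= 1134 + 1264 + (-1440) = 958.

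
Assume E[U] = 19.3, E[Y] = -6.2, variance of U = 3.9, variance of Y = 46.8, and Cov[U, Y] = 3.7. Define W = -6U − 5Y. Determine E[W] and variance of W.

E[W] = -84.8, variance of W = 1532.4

E[W] = (-6)·E[U] + (-5)·E[Y] = (-6)·19.3 + (-5)·(-6.2) = -84.8.
variance of W = a²·variance of U + b²·variance of Y + 2ab·Cov[U, Y] with a = -6, b = -5.
= (-6)²·3.9 + (-5)²·46.8 + 2·(-6)·(-5)·3.7
= 140.4 + 1170 + 222 = 1532.4.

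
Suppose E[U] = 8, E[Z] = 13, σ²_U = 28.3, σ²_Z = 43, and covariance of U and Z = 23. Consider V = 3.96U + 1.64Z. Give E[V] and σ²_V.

E[V] = 3.96·E[U] + 1.64·E[Z] = 3.96·8 + 1.64·13 = 53.
σ²_V = a²·σ²_U + b²·σ²_Z + 2ab·covariance of U and Z with a = 3.96, b = 1.64.
= 3.96²·28.3 + 1.64²·43 + 2·3.96·1.64·23
= 443.78928 + 115.6528 + 298.7424 = 858.18448.

E[V] = 53, σ²_V = 858.18448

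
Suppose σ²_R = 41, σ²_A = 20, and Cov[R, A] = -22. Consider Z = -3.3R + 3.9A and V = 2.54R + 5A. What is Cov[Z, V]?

Cov[Z, V] = 191.406

By bilinearity, Cov[Z, V] = ac·σ²_R + bd·σ²_A + (ad+bc)·Cov[R, A], with a=-3.3, b=3.9, c=2.54, d=5.
ac·σ²_R = (-3.3)·2.54·41 = -343.662
bd·σ²_A = 3.9·5·20 = 390
(ad+bc)·Cov[R, A] = (-6.594)·(-22) = 145.068
Cov[Z, V] = -343.662 + 390 + 145.068 = 191.406.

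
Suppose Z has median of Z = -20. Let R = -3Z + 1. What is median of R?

A linear map preserves order up to sign, so median of R = a·median of Z + b = (-3)·(-20) + 1 = 61.

median of R = 61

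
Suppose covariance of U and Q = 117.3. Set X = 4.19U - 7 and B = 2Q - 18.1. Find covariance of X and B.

covariance of X and B = a·c·covariance of U and Q = 4.19·2·117.3 = 982.974. Additive constants drop out.

covariance of X and B = 982.974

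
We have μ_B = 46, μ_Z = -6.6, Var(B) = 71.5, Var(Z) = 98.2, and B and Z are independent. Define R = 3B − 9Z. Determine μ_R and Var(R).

μ_R = 197.4, Var(R) = 8597.7

μ_R = 3·μ_B + (-9)·μ_Z = 3·46 + (-9)·(-6.6) = 197.4.
Var(R) = a²·Var(B) + b²·Var(Z) + 2ab·covariance of B and Z with a = 3, b = -9.
Independence gives covariance of B and Z = 0.
= 3²·71.5 + (-9)²·98.2 + 2·3·(-9)·0
= 643.5 + 7954.2 + 0 = 8597.7.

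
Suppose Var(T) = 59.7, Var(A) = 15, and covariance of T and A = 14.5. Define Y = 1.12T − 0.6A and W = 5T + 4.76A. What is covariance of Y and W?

By bilinearity, covariance of Y and W = ac·Var(T) + bd·Var(A) + (ad+bc)·covariance of T and A, with a=1.12, b=-0.6, c=5, d=4.76.
ac·Var(T) = 1.12·5·59.7 = 334.32
bd·Var(A) = (-0.6)·4.76·15 = -42.84
(ad+bc)·covariance of T and A = (2.3312)·14.5 = 33.8024
covariance of Y and W = 334.32 + (-42.84) + 33.8024 = 325.2824.

covariance of Y and W = 325.2824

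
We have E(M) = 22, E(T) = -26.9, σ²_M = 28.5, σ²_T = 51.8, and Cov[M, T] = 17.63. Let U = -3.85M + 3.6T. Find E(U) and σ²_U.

E(U) = -181.54, σ²_U = 605.06565

E(U) = (-3.85)·E(M) + 3.6·E(T) = (-3.85)·22 + 3.6·(-26.9) = -181.54.
σ²_U = a²·σ²_M + b²·σ²_T + 2ab·Cov[M, T] with a = -3.85, b = 3.6.
= (-3.85)²·28.5 + 3.6²·51.8 + 2·(-3.85)·3.6·17.63
= 422.44125 + 671.328 + (-488.7036) = 605.06565.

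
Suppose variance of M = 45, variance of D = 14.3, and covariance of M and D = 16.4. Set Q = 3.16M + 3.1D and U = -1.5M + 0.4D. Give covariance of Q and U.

By bilinearity, covariance of Q and U = ac·variance of M + bd·variance of D + (ad+bc)·covariance of M and D, with a=3.16, b=3.1, c=-1.5, d=0.4.
ac·variance of M = 3.16·(-1.5)·45 = -213.3
bd·variance of D = 3.1·0.4·14.3 = 17.732
(ad+bc)·covariance of M and D = (-3.386)·16.4 = -55.5304
covariance of Q and U = -213.3 + 17.732 + (-55.5304) = -251.0984.

covariance of Q and U = -251.0984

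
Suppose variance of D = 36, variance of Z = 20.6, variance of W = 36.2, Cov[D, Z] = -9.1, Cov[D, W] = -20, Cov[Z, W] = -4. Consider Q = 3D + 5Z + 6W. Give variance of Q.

variance of Q = 909.2

variance of Q = a²·variance of D + b²·variance of Z + c²·variance of W + 2ab·Cov[D, Z] + 2ac·Cov[D, W] + 2bc·Cov[Z, W], with a = 3, b = 5, c = 6.
= 324 + 515 + 1303.2 + (-273) + (-720) + (-240)
= 909.2.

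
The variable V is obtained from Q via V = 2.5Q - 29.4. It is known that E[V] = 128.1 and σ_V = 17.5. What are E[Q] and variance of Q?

From V = 2.5Q - 29.4: E[V] = a·E[Q] + b, so E[Q] = (E[V] − b)/a = (128.1 − (-29.4))/2.5 = 63.
variance of V = 17.5² = 306.25.
variance of V = a²·variance of Q, so variance of Q = 306.25/2.5² = 49.

E[Q] = 63, variance of Q = 49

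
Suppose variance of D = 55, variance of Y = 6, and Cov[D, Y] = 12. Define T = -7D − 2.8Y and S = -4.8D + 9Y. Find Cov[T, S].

By bilinearity, Cov[T, S] = ac·variance of D + bd·variance of Y + (ad+bc)·Cov[D, Y], with a=-7, b=-2.8, c=-4.8, d=9.
ac·variance of D = (-7)·(-4.8)·55 = 1848
bd·variance of Y = (-2.8)·9·6 = -151.2
(ad+bc)·Cov[D, Y] = (-49.56)·12 = -594.72
Cov[T, S] = 1848 + (-151.2) + (-594.72) = 1102.08.

Cov[T, S] = 1102.08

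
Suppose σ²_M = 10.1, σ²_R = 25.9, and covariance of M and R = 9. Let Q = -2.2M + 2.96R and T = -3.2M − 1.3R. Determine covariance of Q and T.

By bilinearity, covariance of Q and T = ac·σ²_M + bd·σ²_R + (ad+bc)·covariance of M and R, with a=-2.2, b=2.96, c=-3.2, d=-1.3.
ac·σ²_M = (-2.2)·(-3.2)·10.1 = 71.104
bd·σ²_R = 2.96·(-1.3)·25.9 = -99.6632
(ad+bc)·covariance of M and R = (-6.612)·9 = -59.508
covariance of Q and T = 71.104 + (-99.6632) + (-59.508) = -88.0672.

covariance of Q and T = -88.0672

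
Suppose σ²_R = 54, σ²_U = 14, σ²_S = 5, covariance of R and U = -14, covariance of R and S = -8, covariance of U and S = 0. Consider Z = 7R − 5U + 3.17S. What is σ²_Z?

σ²_Z = a²·σ²_R + b²·σ²_U + c²·σ²_S + 2ab·covariance of R and U + 2ac·covariance of R and S + 2bc·covariance of U and S, with a = 7, b = -5, c = 3.17.
= 2646 + 350 + 50.2445 + 980 + (-355.04) + 0
= 3671.2045.

σ²_Z = 3671.2045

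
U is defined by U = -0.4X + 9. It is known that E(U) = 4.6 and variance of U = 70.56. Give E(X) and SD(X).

From U = -0.4X + 9: E(U) = a·E(X) + b, so E(X) = (E(U) − b)/a = (4.6 − 9)/(-0.4) = 11.
SD(U) = √70.56 = 8.4.
SD(U) = |a|·SD(X), so SD(X) = 8.4/|-0.4| = 21.

E(X) = 11, SD(X) = 21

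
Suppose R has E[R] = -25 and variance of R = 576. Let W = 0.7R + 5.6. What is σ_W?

σ_W = 16.8

W = 0.7R + 5.6 is linear with a = 0.7, b = 5.6.
σ_R = √576 = 24.
σ_W = |a|·σ_R = |0.7|·24 = 16.8.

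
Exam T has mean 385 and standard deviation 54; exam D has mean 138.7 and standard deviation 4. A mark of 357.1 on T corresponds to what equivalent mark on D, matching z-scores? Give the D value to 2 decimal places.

D = 136.63

z = (357.1 − 385)/54 ≈ -0.5167.
D = 138.7 + z·4 = 138.7 + (357.1 − 385)·4/54 ≈ 136.63.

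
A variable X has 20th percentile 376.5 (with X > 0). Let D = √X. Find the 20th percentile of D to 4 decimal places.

√X is increasing, so P_{20}(D) = g(P_{20}(X)) ≈ 19.4036.

20th percentile of D = 19.4036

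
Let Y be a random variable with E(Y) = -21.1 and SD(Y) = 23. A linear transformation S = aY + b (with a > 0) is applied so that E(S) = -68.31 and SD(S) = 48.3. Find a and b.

SD(S) = a·SD(Y) (a > 0), so a = 48.3/23 = 2.1.
E(S) = a·E(Y) + b, so b = -68.31 − 2.1·(-21.1) = -24.

a = 2.1, b = -24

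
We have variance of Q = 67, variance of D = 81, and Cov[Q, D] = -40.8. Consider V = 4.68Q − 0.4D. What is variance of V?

variance of V = a²·variance of Q + b²·variance of D + 2ab·Cov[Q, D] with a = 4.68, b = -0.4.
= 4.68²·67 + (-0.4)²·81 + 2·4.68·(-0.4)·(-40.8)
= 1467.4608 + 12.96 + 152.7552 = 1633.176.

variance of V = 1633.176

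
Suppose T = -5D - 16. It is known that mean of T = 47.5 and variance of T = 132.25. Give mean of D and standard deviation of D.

mean of D = -12.7, standard deviation of D = 2.3

From T = -5D - 16: mean of T = a·mean of D + b, so mean of D = (mean of T − b)/a = (47.5 − (-16))/(-5) = -12.7.
standard deviation of T = √132.25 = 11.5.
standard deviation of T = |a|·standard deviation of D, so standard deviation of D = 11.5/|-5| = 2.3.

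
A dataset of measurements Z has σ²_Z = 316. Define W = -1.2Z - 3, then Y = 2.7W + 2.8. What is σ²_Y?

σ²_W = (-1.2)²·316 = 455.04.
σ²_Y = 2.7²·455.04 = 3317.2416.

σ²_Y = 3317.2416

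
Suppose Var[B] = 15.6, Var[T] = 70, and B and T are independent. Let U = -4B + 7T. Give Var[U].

Var[U] = 3679.6

Var[U] = a²·Var[B] + b²·Var[T] + 2ab·Cov(B, T) with a = -4, b = 7.
Independence gives Cov(B, T) = 0.
= (-4)²·15.6 + 7²·70 + 2·(-4)·7·0
= 249.6 + 3430 + 0 = 3679.6.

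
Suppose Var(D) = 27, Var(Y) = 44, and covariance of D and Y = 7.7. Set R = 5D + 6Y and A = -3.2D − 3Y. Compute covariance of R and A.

covariance of R and A = -1487.34

By bilinearity, covariance of R and A = ac·Var(D) + bd·Var(Y) + (ad+bc)·covariance of D and Y, with a=5, b=6, c=-3.2, d=-3.
ac·Var(D) = 5·(-3.2)·27 = -432
bd·Var(Y) = 6·(-3)·44 = -792
(ad+bc)·covariance of D and Y = (-34.2)·7.7 = -263.34
covariance of R and A = -432 + (-792) + (-263.34) = -1487.34.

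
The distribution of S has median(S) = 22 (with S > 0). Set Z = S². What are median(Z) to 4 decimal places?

median(Z) = 484

S² is monotone on this domain, so median(Z) = square(22) = 484.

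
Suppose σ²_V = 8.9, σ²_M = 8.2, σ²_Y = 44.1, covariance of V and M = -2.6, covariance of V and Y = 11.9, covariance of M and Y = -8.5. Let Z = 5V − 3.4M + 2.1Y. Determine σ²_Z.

σ²_Z = 971.453

σ²_Z = a²·σ²_V + b²·σ²_M + c²·σ²_Y + 2ab·covariance of V and M + 2ac·covariance of V and Y + 2bc·covariance of M and Y, with a = 5, b = -3.4, c = 2.1.
= 222.5 + 94.792 + 194.481 + 88.4 + 249.9 + 121.38
= 971.453.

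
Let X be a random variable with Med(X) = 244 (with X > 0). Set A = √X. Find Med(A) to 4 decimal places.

√X is monotone on this domain, so Med(A) = √(244) ≈ 15.6205.

Med(A) = 15.6205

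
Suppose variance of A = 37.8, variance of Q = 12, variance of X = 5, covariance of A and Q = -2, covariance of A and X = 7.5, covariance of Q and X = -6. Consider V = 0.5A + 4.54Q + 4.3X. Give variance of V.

variance of V = 138.1452

variance of V = a²·variance of A + b²·variance of Q + c²·variance of X + 2ab·covariance of A and Q + 2ac·covariance of A and X + 2bc·covariance of Q and X, with a = 0.5, b = 4.54, c = 4.3.
= 9.45 + 247.3392 + 92.45 + (-9.08) + 32.25 + (-234.264)
= 138.1452.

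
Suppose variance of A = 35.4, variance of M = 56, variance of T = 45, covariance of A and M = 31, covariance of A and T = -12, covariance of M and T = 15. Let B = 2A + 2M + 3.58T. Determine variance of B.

variance of B = 1233.298

variance of B = a²·variance of A + b²·variance of M + c²·variance of T + 2ab·covariance of A and M + 2ac·covariance of A and T + 2bc·covariance of M and T, with a = 2, b = 2, c = 3.58.
= 141.6 + 224 + 576.738 + 248 + (-171.84) + 214.8
= 1233.298.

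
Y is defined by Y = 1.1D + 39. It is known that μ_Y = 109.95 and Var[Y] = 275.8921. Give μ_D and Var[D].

μ_D = 64.5, Var[D] = 228.01

From Y = 1.1D + 39: μ_Y = a·μ_D + b, so μ_D = (μ_Y − b)/a = (109.95 − 39)/1.1 = 64.5.
Var[Y] = a²·Var[D], so Var[D] = 275.8921/1.1² = 228.01.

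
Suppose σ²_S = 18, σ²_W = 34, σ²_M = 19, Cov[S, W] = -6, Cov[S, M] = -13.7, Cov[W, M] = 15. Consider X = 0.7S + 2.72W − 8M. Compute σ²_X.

σ²_X = 954.1576

σ²_X = a²·σ²_S + b²·σ²_W + c²·σ²_M + 2ab·Cov[S, W] + 2ac·Cov[S, M] + 2bc·Cov[W, M], with a = 0.7, b = 2.72, c = -8.
= 8.82 + 251.5456 + 1216 + (-22.848) + 153.44 + (-652.8)
= 954.1576.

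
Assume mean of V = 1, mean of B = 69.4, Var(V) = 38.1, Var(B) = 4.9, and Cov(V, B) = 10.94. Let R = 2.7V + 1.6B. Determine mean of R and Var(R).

mean of R = 2.7·mean of V + 1.6·mean of B = 2.7·1 + 1.6·69.4 = 113.74.
Var(R) = a²·Var(V) + b²·Var(B) + 2ab·Cov(V, B) with a = 2.7, b = 1.6.
= 2.7²·38.1 + 1.6²·4.9 + 2·2.7·1.6·10.94
= 277.749 + 12.544 + 94.5216 = 384.8146.

mean of R = 113.74, Var(R) = 384.8146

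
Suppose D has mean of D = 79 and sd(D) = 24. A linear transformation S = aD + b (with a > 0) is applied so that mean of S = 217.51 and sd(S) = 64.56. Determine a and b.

a = 2.69, b = 5

sd(S) = a·sd(D) (a > 0), so a = 64.56/24 = 2.69.
mean of S = a·mean of D + b, so b = 217.51 − 2.69·79 = 5.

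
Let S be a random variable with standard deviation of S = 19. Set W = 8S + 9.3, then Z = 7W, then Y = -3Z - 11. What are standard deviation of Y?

standard deviation of Y = 3192

standard deviation of W = |8|·19 = 152.
standard deviation of Z = |7|·152 = 1064.
standard deviation of Y = |-3|·1064 = 3192.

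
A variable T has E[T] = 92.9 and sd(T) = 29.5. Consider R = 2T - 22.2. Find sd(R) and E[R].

sd(R) = 59, E[R] = 163.6

R = 2T - 22.2 is linear with a = 2, b = -22.2.
sd(R) = |a|·sd(T) = |2|·29.5 = 59.
E[R] = a·E[T] + b = 2·92.9 + (-22.2) = 163.6.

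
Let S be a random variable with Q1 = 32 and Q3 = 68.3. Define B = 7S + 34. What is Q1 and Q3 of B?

a = 7 > 0: Q1(B) = a·Q1(S)+b = 258, Q3(B) = a·Q3(S)+b = 512.1.

Q1(B) = 258, Q3(B) = 512.1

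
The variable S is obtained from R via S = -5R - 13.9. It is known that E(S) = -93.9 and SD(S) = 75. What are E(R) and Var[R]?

From S = -5R - 13.9: E(S) = a·E(R) + b, so E(R) = (E(S) − b)/a = (-93.9 − (-13.9))/(-5) = 16.
Var[S] = 75² = 5625.
Var[S] = a²·Var[R], so Var[R] = 5625/(-5)² = 225.

E(R) = 16, Var[R] = 225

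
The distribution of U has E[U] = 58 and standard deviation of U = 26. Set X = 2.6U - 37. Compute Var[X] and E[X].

Var[X] = 4569.76, E[X] = 113.8

X = 2.6U - 37 is linear with a = 2.6, b = -37.
Var[U] = 26² = 676.
Var[X] = a²·Var[U] = 2.6²·676 = 4569.76 (the additive constant -37 does not affect variance).
E[X] = a·E[U] + b = 2.6·58 + (-37) = 113.8.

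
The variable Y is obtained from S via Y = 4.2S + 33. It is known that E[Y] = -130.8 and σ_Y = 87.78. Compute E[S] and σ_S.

From Y = 4.2S + 33: E[Y] = a·E[S] + b, so E[S] = (E[Y] − b)/a = (-130.8 − 33)/4.2 = -39.
σ_Y = |a|·σ_S, so σ_S = 87.78/|4.2| = 20.9.

E[S] = -39, σ_S = 20.9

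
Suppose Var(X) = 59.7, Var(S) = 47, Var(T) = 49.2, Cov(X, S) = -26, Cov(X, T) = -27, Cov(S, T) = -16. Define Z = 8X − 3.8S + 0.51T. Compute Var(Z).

Var(Z) = 5934.77292

Var(Z) = a²·Var(X) + b²·Var(S) + c²·Var(T) + 2ab·Cov(X, S) + 2ac·Cov(X, T) + 2bc·Cov(S, T), with a = 8, b = -3.8, c = 0.51.
= 3820.8 + 678.68 + 12.79692 + 1580.8 + (-220.32) + 62.016
= 5934.77292.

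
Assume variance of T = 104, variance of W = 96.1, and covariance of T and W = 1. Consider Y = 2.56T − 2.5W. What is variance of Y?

variance of Y = a²·variance of T + b²·variance of W + 2ab·covariance of T and W with a = 2.56, b = -2.5.
= 2.56²·104 + (-2.5)²·96.1 + 2·2.56·(-2.5)·1
= 681.5744 + 600.625 + (-12.8) = 1269.3994.

variance of Y = 1269.3994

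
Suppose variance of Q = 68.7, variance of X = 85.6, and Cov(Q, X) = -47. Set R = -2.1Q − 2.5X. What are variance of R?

variance of R = a²·variance of Q + b²·variance of X + 2ab·Cov(Q, X) with a = -2.1, b = -2.5.
= (-2.1)²·68.7 + (-2.5)²·85.6 + 2·(-2.1)·(-2.5)·(-47)
= 302.967 + 535 + (-493.5) = 344.467.

variance of R = 344.467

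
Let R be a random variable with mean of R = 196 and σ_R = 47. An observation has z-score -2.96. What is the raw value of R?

R = mean of R + z·σ_R = 196 + (-2.96)·47 = 56.88.

R = 56.88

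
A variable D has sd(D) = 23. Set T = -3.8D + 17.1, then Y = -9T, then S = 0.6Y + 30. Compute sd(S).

sd(S) = 471.96

sd(T) = |-3.8|·23 = 87.4.
sd(Y) = |-9|·87.4 = 786.6.
sd(S) = |0.6|·786.6 = 471.96.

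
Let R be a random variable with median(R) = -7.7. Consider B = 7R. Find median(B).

median(B) = -53.9

A linear map preserves order up to sign, so median(B) = a·median(R) + b = 7·(-7.7) = -53.9.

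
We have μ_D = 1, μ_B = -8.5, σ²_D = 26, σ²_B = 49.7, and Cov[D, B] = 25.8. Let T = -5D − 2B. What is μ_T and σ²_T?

μ_T = (-5)·μ_D + (-2)·μ_B = (-5)·1 + (-2)·(-8.5) = 12.
σ²_T = a²·σ²_D + b²·σ²_B + 2ab·Cov[D, B] with a = -5, b = -2.
= (-5)²·26 + (-2)²·49.7 + 2·(-5)·(-2)·25.8
= 650 + 198.8 + 516 = 1364.8.

μ_T = 12, σ²_T = 1364.8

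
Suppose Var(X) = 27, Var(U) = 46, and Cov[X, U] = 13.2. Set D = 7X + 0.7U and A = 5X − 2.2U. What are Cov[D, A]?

Cov[D, A] = 717.08

By bilinearity, Cov[D, A] = ac·Var(X) + bd·Var(U) + (ad+bc)·Cov[X, U], with a=7, b=0.7, c=5, d=-2.2.
ac·Var(X) = 7·5·27 = 945
bd·Var(U) = 0.7·(-2.2)·46 = -70.84
(ad+bc)·Cov[X, U] = (-11.9)·13.2 = -157.08
Cov[D, A] = 945 + (-70.84) + (-157.08) = 717.08.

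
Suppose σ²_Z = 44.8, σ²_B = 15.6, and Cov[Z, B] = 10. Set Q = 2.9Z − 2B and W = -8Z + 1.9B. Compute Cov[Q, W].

By bilinearity, Cov[Q, W] = ac·σ²_Z + bd·σ²_B + (ad+bc)·Cov[Z, B], with a=2.9, b=-2, c=-8, d=1.9.
ac·σ²_Z = 2.9·(-8)·44.8 = -1039.36
bd·σ²_B = (-2)·1.9·15.6 = -59.28
(ad+bc)·Cov[Z, B] = (21.51)·10 = 215.1
Cov[Q, W] = -1039.36 + (-59.28) + 215.1 = -883.54.

Cov[Q, W] = -883.54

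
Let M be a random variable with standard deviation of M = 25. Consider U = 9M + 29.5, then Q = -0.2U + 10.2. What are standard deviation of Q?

standard deviation of Q = 45

standard deviation of U = |9|·25 = 225.
standard deviation of Q = |-0.2|·225 = 45.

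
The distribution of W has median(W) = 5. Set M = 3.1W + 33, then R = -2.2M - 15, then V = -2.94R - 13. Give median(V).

median(V) = 344.798

median(M) = 3.1·5 + 33 = 48.5.
median(R) = (-2.2)·48.5 + (-15) = -121.7.
median(V) = (-2.94)·(-121.7) + (-13) = 344.798.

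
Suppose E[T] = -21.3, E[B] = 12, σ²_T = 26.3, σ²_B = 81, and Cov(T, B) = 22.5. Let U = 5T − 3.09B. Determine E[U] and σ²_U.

E[U] = 5·E[T] + (-3.09)·E[B] = 5·(-21.3) + (-3.09)·12 = -143.58.
σ²_U = a²·σ²_T + b²·σ²_B + 2ab·Cov(T, B) with a = 5, b = -3.09.
= 5²·26.3 + (-3.09)²·81 + 2·5·(-3.09)·22.5
= 657.5 + 773.3961 + (-695.25) = 735.6461.

E[U] = -143.58, σ²_U = 735.6461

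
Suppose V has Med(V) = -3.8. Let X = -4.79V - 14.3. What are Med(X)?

A linear map preserves order up to sign, so Med(X) = a·Med(V) + b = (-4.79)·(-3.8) + (-14.3) = 3.902.

Med(X) = 3.902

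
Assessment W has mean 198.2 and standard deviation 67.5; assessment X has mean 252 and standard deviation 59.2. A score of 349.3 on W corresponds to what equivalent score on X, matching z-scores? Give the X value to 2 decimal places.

z = (349.3 − 198.2)/67.5 ≈ 2.2385.
X = 252 + z·59.2 = 252 + (349.3 − 198.2)·59.2/67.5 ≈ 384.52.

X = 384.52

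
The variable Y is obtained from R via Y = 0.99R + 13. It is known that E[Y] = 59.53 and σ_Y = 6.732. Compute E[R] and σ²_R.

E[R] = 47, σ²_R = 46.24

From Y = 0.99R + 13: E[Y] = a·E[R] + b, so E[R] = (E[Y] − b)/a = (59.53 − 13)/0.99 = 47.
σ²_Y = 6.732² = 45.319824.
σ²_Y = a²·σ²_R, so σ²_R = 45.319824/0.99² = 46.24.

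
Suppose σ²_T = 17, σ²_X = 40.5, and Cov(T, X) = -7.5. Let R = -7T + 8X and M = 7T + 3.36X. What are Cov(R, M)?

By bilinearity, Cov(R, M) = ac·σ²_T + bd·σ²_X + (ad+bc)·Cov(T, X), with a=-7, b=8, c=7, d=3.36.
ac·σ²_T = (-7)·7·17 = -833
bd·σ²_X = 8·3.36·40.5 = 1088.64
(ad+bc)·Cov(T, X) = (32.48)·(-7.5) = -243.6
Cov(R, M) = -833 + 1088.64 + (-243.6) = 12.04.

Cov(R, M) = 12.04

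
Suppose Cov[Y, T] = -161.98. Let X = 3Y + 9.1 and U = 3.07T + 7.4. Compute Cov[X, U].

Cov[X, U] = -1491.8358

Cov[X, U] = a·c·Cov[Y, T] = 3·3.07·(-161.98) = -1491.8358. Additive constants drop out.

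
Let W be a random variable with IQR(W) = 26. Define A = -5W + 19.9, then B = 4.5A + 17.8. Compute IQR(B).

IQR(A) = |-5|·26 = 130.
IQR(B) = |4.5|·130 = 585.

IQR(B) = 585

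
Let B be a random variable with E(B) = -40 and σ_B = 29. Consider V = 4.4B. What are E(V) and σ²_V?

V = 4.4B is linear with a = 4.4, b = 0.
E(V) = a·E(B) + b = 4.4·(-40) = -176.
σ²_B = 29² = 841.
σ²_V = a²·σ²_B = 4.4²·841 = 16281.76.

E(V) = -176, σ²_V = 16281.76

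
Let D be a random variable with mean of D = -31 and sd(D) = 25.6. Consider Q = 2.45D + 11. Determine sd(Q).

sd(Q) = 62.72

Q = 2.45D + 11 is linear with a = 2.45, b = 11.
sd(Q) = |a|·sd(D) = |2.45|·25.6 = 62.72.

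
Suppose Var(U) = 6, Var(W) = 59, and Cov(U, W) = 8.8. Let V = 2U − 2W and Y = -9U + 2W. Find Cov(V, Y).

By bilinearity, Cov(V, Y) = ac·Var(U) + bd·Var(W) + (ad+bc)·Cov(U, W), with a=2, b=-2, c=-9, d=2.
ac·Var(U) = 2·(-9)·6 = -108
bd·Var(W) = (-2)·2·59 = -236
(ad+bc)·Cov(U, W) = (22)·8.8 = 193.6
Cov(V, Y) = -108 + (-236) + 193.6 = -150.4.

Cov(V, Y) = -150.4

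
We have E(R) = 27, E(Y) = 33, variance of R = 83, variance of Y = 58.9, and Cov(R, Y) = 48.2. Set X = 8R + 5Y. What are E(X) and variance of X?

E(X) = 8·E(R) + 5·E(Y) = 8·27 + 5·33 = 381.
variance of X = a²·variance of R + b²·variance of Y + 2ab·Cov(R, Y) with a = 8, b = 5.
= 8²·83 + 5²·58.9 + 2·8·5·48.2
= 5312 + 1472.5 + 3856 = 10640.5.

E(X) = 381, variance of X = 10640.5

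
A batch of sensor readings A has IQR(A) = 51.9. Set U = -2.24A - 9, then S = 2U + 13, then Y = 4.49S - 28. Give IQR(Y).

IQR(U) = |-2.24|·51.9 = 116.256.
IQR(S) = |2|·116.256 = 232.512.
IQR(Y) = |4.49|·232.512 = 1043.97888.

IQR(Y) = 1043.97888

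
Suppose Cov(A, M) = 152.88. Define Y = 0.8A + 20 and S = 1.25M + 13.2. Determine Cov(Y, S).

Cov(Y, S) = 152.88

Cov(Y, S) = a·c·Cov(A, M) = 0.8·1.25·152.88 = 152.88. Additive constants drop out.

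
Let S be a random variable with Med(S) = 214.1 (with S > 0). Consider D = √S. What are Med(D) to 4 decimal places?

√S is monotone on this domain, so Med(D) = √(214.1) ≈ 14.6322.

Med(D) = 14.6322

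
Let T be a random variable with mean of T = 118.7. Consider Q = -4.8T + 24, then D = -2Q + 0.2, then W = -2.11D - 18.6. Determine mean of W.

mean of Q = (-4.8)·118.7 + 24 = -545.76.
mean of D = (-2)·(-545.76) + 0.2 = 1091.72.
mean of W = (-2.11)·1091.72 + (-18.6) = -2322.1292.

mean of W = -2322.1292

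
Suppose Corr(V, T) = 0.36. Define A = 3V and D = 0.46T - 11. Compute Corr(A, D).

Linear rescalings preserve correlation up to sign; here the slopes 3 and 0.46 have the same sign, so Corr(A, D) = Corr(V, T) = 0.36.

Corr(A, D) = 0.36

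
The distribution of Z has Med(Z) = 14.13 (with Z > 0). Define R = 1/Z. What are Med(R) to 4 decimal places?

Med(R) = 0.0708

1/Z is monotone on this domain, so Med(R) = 1/(14.13) ≈ 0.0708.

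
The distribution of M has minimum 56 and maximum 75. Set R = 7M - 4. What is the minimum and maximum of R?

min(R) = 388, max(R) = 521

a = 7 > 0, so min(R) = a·min(M)+b = 7·56 + (-4) = 388 and max(R) = 7·75 + (-4) = 521.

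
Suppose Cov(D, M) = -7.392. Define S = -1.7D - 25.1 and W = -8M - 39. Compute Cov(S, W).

Cov(S, W) = a·c·Cov(D, M) = (-1.7)·(-8)·(-7.392) = -100.5312. Additive constants drop out.

Cov(S, W) = -100.5312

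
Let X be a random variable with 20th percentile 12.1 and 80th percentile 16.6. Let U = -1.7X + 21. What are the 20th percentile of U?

20th percentile of U = -7.22

Since a = -1.7 < 0 the transformation is decreasing, reversing order: the 20th percentile of U corresponds to the 80th percentile of X.
So P_{20}(U) = a·P_{80}(X) + b = (-1.7)·16.6 + 21 = -7.22.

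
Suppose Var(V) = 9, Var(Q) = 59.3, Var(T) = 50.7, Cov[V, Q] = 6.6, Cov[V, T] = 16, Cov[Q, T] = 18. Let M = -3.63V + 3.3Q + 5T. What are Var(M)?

Var(M) = a²·Var(V) + b²·Var(Q) + c²·Var(T) + 2ab·Cov[V, Q] + 2ac·Cov[V, T] + 2bc·Cov[Q, T], with a = -3.63, b = 3.3, c = 5.
= 118.5921 + 645.777 + 1267.5 + (-158.1228) + (-580.8) + 594
= 1886.9463.

Var(M) = 1886.9463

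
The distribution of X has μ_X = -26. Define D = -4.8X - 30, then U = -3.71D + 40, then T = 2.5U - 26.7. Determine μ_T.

μ_T = -805.97

μ_D = (-4.8)·(-26) + (-30) = 94.8.
μ_U = (-3.71)·94.8 + 40 = -311.708.
μ_T = 2.5·(-311.708) + (-26.7) = -805.97.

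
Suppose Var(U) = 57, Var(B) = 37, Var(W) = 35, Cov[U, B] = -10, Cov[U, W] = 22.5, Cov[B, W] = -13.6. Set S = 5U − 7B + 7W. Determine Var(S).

Var(S) = a²·Var(U) + b²·Var(B) + c²·Var(W) + 2ab·Cov[U, B] + 2ac·Cov[U, W] + 2bc·Cov[B, W], with a = 5, b = -7, c = 7.
= 1425 + 1813 + 1715 + 700 + 1575 + 1332.8
= 8560.8.

Var(S) = 8560.8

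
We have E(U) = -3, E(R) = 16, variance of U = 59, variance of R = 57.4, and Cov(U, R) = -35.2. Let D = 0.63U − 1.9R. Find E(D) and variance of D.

E(D) = -32.29, variance of D = 314.8999

E(D) = 0.63·E(U) + (-1.9)·E(R) = 0.63·(-3) + (-1.9)·16 = -32.29.
variance of D = a²·variance of U + b²·variance of R + 2ab·Cov(U, R) with a = 0.63, b = -1.9.
= 0.63²·59 + (-1.9)²·57.4 + 2·0.63·(-1.9)·(-35.2)
= 23.4171 + 207.214 + 84.2688 = 314.8999.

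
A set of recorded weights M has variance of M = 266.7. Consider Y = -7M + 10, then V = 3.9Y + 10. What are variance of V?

variance of Y = (-7)²·266.7 = 13068.3.
variance of V = 3.9²·13068.3 = 198768.843.

variance of V = 198768.843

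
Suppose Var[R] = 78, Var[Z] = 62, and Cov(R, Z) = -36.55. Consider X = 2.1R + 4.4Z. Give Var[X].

Var[X] = a²·Var[R] + b²·Var[Z] + 2ab·Cov(R, Z) with a = 2.1, b = 4.4.
= 2.1²·78 + 4.4²·62 + 2·2.1·4.4·(-36.55)
= 343.98 + 1200.32 + (-675.444) = 868.856.

Var[X] = 868.856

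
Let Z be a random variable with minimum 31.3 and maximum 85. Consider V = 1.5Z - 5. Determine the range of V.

Range of Z = 85 − 31.3 = 53.7.
Range(V) = |a|·Range(Z) = |1.5|·53.7 = 80.55.

Range(V) = 80.55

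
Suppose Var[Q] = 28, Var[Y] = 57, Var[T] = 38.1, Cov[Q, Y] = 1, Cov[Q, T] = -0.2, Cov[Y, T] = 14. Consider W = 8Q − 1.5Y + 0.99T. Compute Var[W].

Var[W] = a²·Var[Q] + b²·Var[Y] + c²·Var[T] + 2ab·Cov[Q, Y] + 2ac·Cov[Q, T] + 2bc·Cov[Y, T], with a = 8, b = -1.5, c = 0.99.
= 1792 + 128.25 + 37.34181 + (-24) + (-3.168) + (-41.58)
= 1888.84381.

Var[W] = 1888.84381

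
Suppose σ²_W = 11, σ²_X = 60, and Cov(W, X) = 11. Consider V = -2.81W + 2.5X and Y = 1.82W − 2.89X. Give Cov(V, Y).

By bilinearity, Cov(V, Y) = ac·σ²_W + bd·σ²_X + (ad+bc)·Cov(W, X), with a=-2.81, b=2.5, c=1.82, d=-2.89.
ac·σ²_W = (-2.81)·1.82·11 = -56.2562
bd·σ²_X = 2.5·(-2.89)·60 = -433.5
(ad+bc)·Cov(W, X) = (12.6709)·11 = 139.3799
Cov(V, Y) = -56.2562 + (-433.5) + 139.3799 = -350.3763.

Cov(V, Y) = -350.3763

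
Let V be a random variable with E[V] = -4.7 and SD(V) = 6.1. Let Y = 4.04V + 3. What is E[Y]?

Y = 4.04V + 3 is linear with a = 4.04, b = 3.
E[Y] = a·E[V] + b = 4.04·(-4.7) + 3 = -15.988.

E[Y] = -15.988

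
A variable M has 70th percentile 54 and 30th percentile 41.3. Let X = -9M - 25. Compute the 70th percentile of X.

70th percentile of X = -396.7

Since a = -9 < 0 the transformation is decreasing, reversing order: the 70th percentile of X corresponds to the 30th percentile of M.
So P_{70}(X) = a·P_{30}(M) + b = (-9)·41.3 + (-25) = -396.7.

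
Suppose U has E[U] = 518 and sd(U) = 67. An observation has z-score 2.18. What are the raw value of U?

U = E[U] + z·sd(U) = 518 + 2.18·67 = 664.06.

U = 664.06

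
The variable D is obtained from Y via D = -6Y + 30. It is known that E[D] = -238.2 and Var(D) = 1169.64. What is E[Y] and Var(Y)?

E[Y] = 44.7, Var(Y) = 32.49

From D = -6Y + 30: E[D] = a·E[Y] + b, so E[Y] = (E[D] − b)/a = (-238.2 − 30)/(-6) = 44.7.
Var(D) = a²·Var(Y), so Var(Y) = 1169.64/(-6)² = 32.49.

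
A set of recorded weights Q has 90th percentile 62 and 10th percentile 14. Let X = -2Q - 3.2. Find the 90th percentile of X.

90th percentile of X = -31.2

Since a = -2 < 0 the transformation is decreasing, reversing order: the 90th percentile of X corresponds to the 10th percentile of Q.
So P_{90}(X) = a·P_{10}(Q) + b = (-2)·14 + (-3.2) = -31.2.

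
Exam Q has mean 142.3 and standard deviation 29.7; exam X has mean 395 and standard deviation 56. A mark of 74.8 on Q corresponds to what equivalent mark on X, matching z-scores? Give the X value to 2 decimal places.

z = (74.8 − 142.3)/29.7 ≈ -2.2727.
X = 395 + z·56 = 395 + (74.8 − 142.3)·56/29.7 ≈ 267.73.

X = 267.73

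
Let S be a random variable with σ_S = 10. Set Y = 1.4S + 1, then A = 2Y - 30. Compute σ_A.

σ_A = 28

σ_Y = |1.4|·10 = 14.
σ_A = |2|·14 = 28.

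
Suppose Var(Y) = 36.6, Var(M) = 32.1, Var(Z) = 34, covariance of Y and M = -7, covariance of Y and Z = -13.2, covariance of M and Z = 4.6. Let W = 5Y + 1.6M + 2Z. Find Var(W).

Var(W) = a²·Var(Y) + b²·Var(M) + c²·Var(Z) + 2ab·covariance of Y and M + 2ac·covariance of Y and Z + 2bc·covariance of M and Z, with a = 5, b = 1.6, c = 2.
= 915 + 82.176 + 136 + (-112) + (-264) + 29.44
= 786.616.

Var(W) = 786.616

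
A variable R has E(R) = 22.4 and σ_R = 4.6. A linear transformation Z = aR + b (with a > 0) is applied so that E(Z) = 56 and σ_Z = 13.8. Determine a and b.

σ_Z = a·σ_R (a > 0), so a = 13.8/4.6 = 3.
E(Z) = a·E(R) + b, so b = 56 − 3·22.4 = -11.2.

a = 3, b = -11.2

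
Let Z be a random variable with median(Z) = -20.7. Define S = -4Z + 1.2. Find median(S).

median(S) = 84

A linear map preserves order up to sign, so median(S) = a·median(Z) + b = (-4)·(-20.7) + 1.2 = 84.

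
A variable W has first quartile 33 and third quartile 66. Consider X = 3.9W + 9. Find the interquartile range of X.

IQR(X) = 128.7

IQR of W = Q3 − Q1 = 66 − 33 = 33.
Under X = aW + b, IQR(X) = |a|·IQR(W) = |3.9|·33 = 128.7 (shifts cancel; spread scales by |a|).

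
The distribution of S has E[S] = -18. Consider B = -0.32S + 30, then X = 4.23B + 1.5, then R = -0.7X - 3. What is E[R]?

E[R] = -109.93536

E[B] = (-0.32)·(-18) + 30 = 35.76.
E[X] = 4.23·35.76 + 1.5 = 152.7648.
E[R] = (-0.7)·152.7648 + (-3) = -109.93536.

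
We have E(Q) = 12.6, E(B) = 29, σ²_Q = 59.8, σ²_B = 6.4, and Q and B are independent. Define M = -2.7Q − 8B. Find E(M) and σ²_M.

E(M) = -266.02, σ²_M = 845.542

E(M) = (-2.7)·E(Q) + (-8)·E(B) = (-2.7)·12.6 + (-8)·29 = -266.02.
σ²_M = a²·σ²_Q + b²·σ²_B + 2ab·Cov[Q, B] with a = -2.7, b = -8.
Independence gives Cov[Q, B] = 0.
= (-2.7)²·59.8 + (-8)²·6.4 + 2·(-2.7)·(-8)·0
= 435.942 + 409.6 + 0 = 845.542.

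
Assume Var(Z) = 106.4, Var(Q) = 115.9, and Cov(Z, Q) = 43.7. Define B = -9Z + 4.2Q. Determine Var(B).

Var(B) = 7359.156

Var(B) = a²·Var(Z) + b²·Var(Q) + 2ab·Cov(Z, Q) with a = -9, b = 4.2.
= (-9)²·106.4 + 4.2²·115.9 + 2·(-9)·4.2·43.7
= 8618.4 + 2044.476 + (-3303.72) = 7359.156.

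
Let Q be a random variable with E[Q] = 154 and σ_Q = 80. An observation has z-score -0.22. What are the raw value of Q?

Q = 136.4

Q = E[Q] + z·σ_Q = 154 + (-0.22)·80 = 136.4.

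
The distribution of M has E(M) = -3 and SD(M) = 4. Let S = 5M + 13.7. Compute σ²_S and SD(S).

S = 5M + 13.7 is linear with a = 5, b = 13.7.
σ²_M = 4² = 16.
σ²_S = a²·σ²_M = 5²·16 = 400 (the additive constant 13.7 does not affect variance).
SD(S) = |a|·SD(M) = |5|·4 = 20.

σ²_S = 400, SD(S) = 20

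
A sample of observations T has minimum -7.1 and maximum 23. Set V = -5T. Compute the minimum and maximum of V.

a = -5 < 0, so order reverses: min(V) = a·max(T)+b = (-5)·23 = -115; max(V) = a·min(T)+b = (-5)·(-7.1) = 35.5.

min(V) = -115, max(V) = 35.5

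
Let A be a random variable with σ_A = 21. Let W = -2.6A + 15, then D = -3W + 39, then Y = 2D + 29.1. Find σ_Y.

σ_W = |-2.6|·21 = 54.6.
σ_D = |-3|·54.6 = 163.8.
σ_Y = |2|·163.8 = 327.6.

σ_Y = 327.6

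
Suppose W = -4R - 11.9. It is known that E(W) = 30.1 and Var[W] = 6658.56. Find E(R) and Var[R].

From W = -4R - 11.9: E(W) = a·E(R) + b, so E(R) = (E(W) − b)/a = (30.1 − (-11.9))/(-4) = -10.5.
Var[W] = a²·Var[R], so Var[R] = 6658.56/(-4)² = 416.16.

E(R) = -10.5, Var[R] = 416.16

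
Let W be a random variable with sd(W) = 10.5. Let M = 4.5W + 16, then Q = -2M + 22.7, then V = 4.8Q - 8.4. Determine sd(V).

sd(M) = |4.5|·10.5 = 47.25.
sd(Q) = |-2|·47.25 = 94.5.
sd(V) = |4.8|·94.5 = 453.6.

sd(V) = 453.6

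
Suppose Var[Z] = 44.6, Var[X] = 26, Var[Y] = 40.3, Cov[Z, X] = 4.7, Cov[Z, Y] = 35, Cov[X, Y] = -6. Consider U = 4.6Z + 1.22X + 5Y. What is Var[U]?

Var[U] = a²·Var[Z] + b²·Var[X] + c²·Var[Y] + 2ab·Cov[Z, X] + 2ac·Cov[Z, Y] + 2bc·Cov[X, Y], with a = 4.6, b = 1.22, c = 5.
= 943.736 + 38.6984 + 1007.5 + 52.7528 + 1610 + (-73.2)
= 3579.4872.

Var[U] = 3579.4872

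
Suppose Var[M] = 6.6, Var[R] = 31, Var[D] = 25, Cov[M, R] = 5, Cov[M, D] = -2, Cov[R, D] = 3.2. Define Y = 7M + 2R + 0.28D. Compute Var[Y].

Var[Y] = 585.104

Var[Y] = a²·Var[M] + b²·Var[R] + c²·Var[D] + 2ab·Cov[M, R] + 2ac·Cov[M, D] + 2bc·Cov[R, D], with a = 7, b = 2, c = 0.28.
= 323.4 + 124 + 1.96 + 140 + (-7.84) + 3.584
= 585.104.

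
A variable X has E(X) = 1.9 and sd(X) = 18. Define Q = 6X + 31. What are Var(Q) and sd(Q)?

Var(Q) = 11664, sd(Q) = 108

Q = 6X + 31 is linear with a = 6, b = 31.
Var(X) = 18² = 324.
Var(Q) = a²·Var(X) = 6²·324 = 11664 (the additive constant 31 does not affect variance).
sd(Q) = |a|·sd(X) = |6|·18 = 108.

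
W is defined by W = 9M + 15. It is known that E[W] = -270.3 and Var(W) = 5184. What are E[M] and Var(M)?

From W = 9M + 15: E[W] = a·E[M] + b, so E[M] = (E[W] − b)/a = (-270.3 − 15)/9 = -31.7.
Var(W) = a²·Var(M), so Var(M) = 5184/9² = 64.

E[M] = -31.7, Var(M) = 64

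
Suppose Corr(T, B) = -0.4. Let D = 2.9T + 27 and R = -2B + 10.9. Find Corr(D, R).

Corr(D, R) = 0.4

Linear rescalings preserve |correlation|; the slopes 2.9 and -2 have opposite signs, so the correlation flips sign: Corr(D, R) = −Corr(T, B) = 0.4.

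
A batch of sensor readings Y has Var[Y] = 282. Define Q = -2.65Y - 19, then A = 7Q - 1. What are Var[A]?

Var[A] = 97036.905

Var[Q] = (-2.65)²·282 = 1980.345.
Var[A] = 7²·1980.345 = 97036.905.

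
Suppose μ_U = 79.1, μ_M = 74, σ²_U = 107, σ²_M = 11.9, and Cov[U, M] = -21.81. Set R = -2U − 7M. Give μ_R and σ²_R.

μ_R = -676.2, σ²_R = 400.42

μ_R = (-2)·μ_U + (-7)·μ_M = (-2)·79.1 + (-7)·74 = -676.2.
σ²_R = a²·σ²_U + b²·σ²_M + 2ab·Cov[U, M] with a = -2, b = -7.
= (-2)²·107 + (-7)²·11.9 + 2·(-2)·(-7)·(-21.81)
= 428 + 583.1 + (-610.68) = 400.42.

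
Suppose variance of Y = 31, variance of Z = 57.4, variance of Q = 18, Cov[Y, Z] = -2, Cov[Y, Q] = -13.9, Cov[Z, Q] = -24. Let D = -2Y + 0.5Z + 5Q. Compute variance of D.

variance of D = 750.35

variance of D = a²·variance of Y + b²·variance of Z + c²·variance of Q + 2ab·Cov[Y, Z] + 2ac·Cov[Y, Q] + 2bc·Cov[Z, Q], with a = -2, b = 0.5, c = 5.
= 124 + 14.35 + 450 + 4 + 278 + (-120)
= 750.35.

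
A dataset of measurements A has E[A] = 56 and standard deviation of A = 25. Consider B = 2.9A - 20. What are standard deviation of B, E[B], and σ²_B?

standard deviation of B = 72.5, E[B] = 142.4, σ²_B = 5256.25

B = 2.9A - 20 is linear with a = 2.9, b = -20.
standard deviation of B = |a|·standard deviation of A = |2.9|·25 = 72.5.
E[B] = a·E[A] + b = 2.9·56 + (-20) = 142.4.
σ²_A = 25² = 625.
σ²_B = a²·σ²_A = 2.9²·625 = 5256.25 (the additive constant -20 does not affect variance).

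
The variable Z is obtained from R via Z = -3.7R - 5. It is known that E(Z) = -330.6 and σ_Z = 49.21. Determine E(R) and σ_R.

From Z = -3.7R - 5: E(Z) = a·E(R) + b, so E(R) = (E(Z) − b)/a = (-330.6 − (-5))/(-3.7) = 88.
σ_Z = |a|·σ_R, so σ_R = 49.21/|-3.7| = 13.3.

E(R) = 88, σ_R = 13.3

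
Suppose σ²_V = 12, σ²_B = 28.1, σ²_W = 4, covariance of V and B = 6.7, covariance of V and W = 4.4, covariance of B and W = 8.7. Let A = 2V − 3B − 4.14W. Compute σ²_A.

σ²_A = 432.3024

σ²_A = a²·σ²_V + b²·σ²_B + c²·σ²_W + 2ab·covariance of V and B + 2ac·covariance of V and W + 2bc·covariance of B and W, with a = 2, b = -3, c = -4.14.
= 48 + 252.9 + 68.5584 + (-80.4) + (-72.864) + 216.108
= 432.3024.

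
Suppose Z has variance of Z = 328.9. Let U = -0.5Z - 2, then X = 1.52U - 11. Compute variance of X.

variance of U = (-0.5)²·328.9 = 82.225.
variance of X = 1.52²·82.225 = 189.97264.

variance of X = 189.97264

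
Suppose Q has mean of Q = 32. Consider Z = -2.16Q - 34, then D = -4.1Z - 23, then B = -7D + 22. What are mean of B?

mean of B = -2776.544

mean of Z = (-2.16)·32 + (-34) = -103.12.
mean of D = (-4.1)·(-103.12) + (-23) = 399.792.
mean of B = (-7)·399.792 + 22 = -2776.544.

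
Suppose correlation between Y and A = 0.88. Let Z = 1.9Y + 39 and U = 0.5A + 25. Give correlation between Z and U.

Linear rescalings preserve correlation up to sign; here the slopes 1.9 and 0.5 have the same sign, so correlation between Z and U = correlation between Y and A = 0.88.

correlation between Z and U = 0.88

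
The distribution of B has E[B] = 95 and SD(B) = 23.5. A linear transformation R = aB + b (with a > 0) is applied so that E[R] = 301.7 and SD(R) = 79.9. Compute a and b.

SD(R) = a·SD(B) (a > 0), so a = 79.9/23.5 = 3.4.
E[R] = a·E[B] + b, so b = 301.7 − 3.4·95 = -21.3.

a = 3.4, b = -21.3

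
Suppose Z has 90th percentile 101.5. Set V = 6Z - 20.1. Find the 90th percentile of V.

Since a = 6 > 0 the transformation is increasing, so the 90th percentile of V = a·(P_{90} of Z) + b = 6·101.5 + (-20.1) = 588.9.

90th percentile of V = 588.9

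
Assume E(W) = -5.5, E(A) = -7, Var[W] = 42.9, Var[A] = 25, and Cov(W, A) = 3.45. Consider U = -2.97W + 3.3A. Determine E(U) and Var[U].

E(U) = (-2.97)·E(W) + 3.3·E(A) = (-2.97)·(-5.5) + 3.3·(-7) = -6.765.
Var[U] = a²·Var[W] + b²·Var[A] + 2ab·Cov(W, A) with a = -2.97, b = 3.3.
= (-2.97)²·42.9 + 3.3²·25 + 2·(-2.97)·3.3·3.45
= 378.41661 + 272.25 + (-67.6269) = 583.03971.

E(U) = -6.765, Var[U] = 583.03971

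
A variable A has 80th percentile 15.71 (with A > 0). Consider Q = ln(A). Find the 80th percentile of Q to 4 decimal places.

80th percentile of Q = 2.7543

ln(A) is increasing, so P_{80}(Q) = g(P_{80}(A)) ≈ 2.7543.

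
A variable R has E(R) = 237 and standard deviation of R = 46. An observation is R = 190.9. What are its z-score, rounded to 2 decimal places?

z = (R − E(R)) / standard deviation of R = (190.9 − 237) / 46 ≈ -1.00.

z = -1.00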